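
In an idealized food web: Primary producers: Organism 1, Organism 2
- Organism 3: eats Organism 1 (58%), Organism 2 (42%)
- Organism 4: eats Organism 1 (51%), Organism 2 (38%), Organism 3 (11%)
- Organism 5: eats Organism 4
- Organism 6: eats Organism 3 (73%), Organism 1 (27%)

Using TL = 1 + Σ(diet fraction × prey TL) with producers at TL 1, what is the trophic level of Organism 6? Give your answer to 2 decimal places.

2.73

Organism 3: 1 + (0.58×1 + 0.42×1) = 2
Organism 4: 1 + (0.51×1 + 0.38×1 + 0.11×2) = 2.11
Organism 5: 1 + 2.11 = 3.11
Organism 6: 1 + (0.73×2 + 0.27×1) = 2.73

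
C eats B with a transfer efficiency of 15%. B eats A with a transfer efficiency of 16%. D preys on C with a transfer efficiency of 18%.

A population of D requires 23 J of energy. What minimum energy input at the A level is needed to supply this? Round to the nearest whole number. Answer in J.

5324 J

Cumulative transfer efficiency: 0.16 × 0.15 × 0.18 = 0.00432
A energy = 23 / 0.00432 = 5324 J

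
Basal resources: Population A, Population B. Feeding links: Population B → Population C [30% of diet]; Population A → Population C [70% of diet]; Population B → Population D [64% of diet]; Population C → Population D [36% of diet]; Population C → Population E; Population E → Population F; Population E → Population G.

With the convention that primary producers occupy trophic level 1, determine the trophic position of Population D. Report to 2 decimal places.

Population C: 1 + (0.3×1 + 0.7×1) = 2
Population D: 1 + (0.64×1 + 0.36×2) = 2.36
Population E: 1 + 2 = 3
Population F: 1 + 3 = 4
Population G: 1 + 3 = 4

2.36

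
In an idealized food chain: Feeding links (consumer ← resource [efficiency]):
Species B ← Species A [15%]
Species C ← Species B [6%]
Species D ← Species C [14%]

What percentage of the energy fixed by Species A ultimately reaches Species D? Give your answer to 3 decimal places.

0.126%

Product of link efficiencies: 0.15 × 0.06 × 0.14 = 0.00126
As a percentage: 0.00126 × 100 = 0.126%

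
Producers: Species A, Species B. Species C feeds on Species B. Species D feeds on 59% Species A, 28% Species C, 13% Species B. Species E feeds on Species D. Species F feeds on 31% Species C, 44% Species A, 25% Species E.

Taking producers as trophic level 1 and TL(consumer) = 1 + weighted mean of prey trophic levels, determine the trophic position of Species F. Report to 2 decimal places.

Species C: 1 + 1 = 2
Species D: 1 + (0.59×1 + 0.28×2 + 0.13×1) = 2.28
Species E: 1 + 2.28 = 3.28
Species F: 1 + (0.31×2 + 0.44×1 + 0.25×3.28) = 2.88

2.88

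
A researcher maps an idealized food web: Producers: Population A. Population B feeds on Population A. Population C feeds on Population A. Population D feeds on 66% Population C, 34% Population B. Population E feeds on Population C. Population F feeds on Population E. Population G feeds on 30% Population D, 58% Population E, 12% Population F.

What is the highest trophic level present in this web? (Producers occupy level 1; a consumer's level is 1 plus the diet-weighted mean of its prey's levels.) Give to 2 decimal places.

4.12

Population B: 1 + 1 = 2
Population C: 1 + 1 = 2
Population D: 1 + (0.66×2 + 0.34×2) = 3
Population E: 1 + 2 = 3
Population F: 1 + 3 = 4
Population G: 1 + (0.3×3 + 0.58×3 + 0.12×4) = 4.12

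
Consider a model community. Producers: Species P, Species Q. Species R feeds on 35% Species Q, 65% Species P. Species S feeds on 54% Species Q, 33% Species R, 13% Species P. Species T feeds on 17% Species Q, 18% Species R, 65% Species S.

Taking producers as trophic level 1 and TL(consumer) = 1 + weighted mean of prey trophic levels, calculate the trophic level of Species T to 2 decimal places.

Species R: 1 + (0.35×1 + 0.65×1) = 2
Species S: 1 + (0.54×1 + 0.33×2 + 0.13×1) = 2.33
Species T: 1 + (0.17×1 + 0.18×2 + 0.65×2.33) = 3.0445

3.04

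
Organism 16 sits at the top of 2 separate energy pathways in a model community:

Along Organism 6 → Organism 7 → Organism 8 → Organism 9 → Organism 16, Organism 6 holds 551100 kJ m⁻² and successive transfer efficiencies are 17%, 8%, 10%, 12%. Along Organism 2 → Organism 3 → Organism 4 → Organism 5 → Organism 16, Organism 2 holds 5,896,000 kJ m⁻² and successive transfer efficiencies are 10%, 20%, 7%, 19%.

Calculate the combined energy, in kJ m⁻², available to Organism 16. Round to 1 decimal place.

1658.3 kJ m⁻²

Via Organism 6: 551100 × 0.17 × 0.08 × 0.1 × 0.12 = 89.93952 kJ m⁻²
Via Organism 2: 5896000 × 0.1 × 0.2 × 0.07 × 0.19 = 1568.336 kJ m⁻²
Total at Organism 16: 89.93952 + 1568.336 = 1658.27552 kJ m⁻²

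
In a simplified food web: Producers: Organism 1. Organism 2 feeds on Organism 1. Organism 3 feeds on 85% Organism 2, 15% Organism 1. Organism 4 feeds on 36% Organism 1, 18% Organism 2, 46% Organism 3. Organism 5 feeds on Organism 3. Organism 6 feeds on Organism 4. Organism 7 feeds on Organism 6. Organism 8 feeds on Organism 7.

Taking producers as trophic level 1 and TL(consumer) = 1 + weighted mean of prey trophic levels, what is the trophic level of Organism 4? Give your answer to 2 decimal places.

3.03

Organism 2: 1 + 1 = 2
Organism 3: 1 + (0.85×2 + 0.15×1) = 2.85
Organism 4: 1 + (0.36×1 + 0.18×2 + 0.46×2.85) = 3.031
Organism 5: 1 + 2.85 = 3.85
Organism 6: 1 + 3.031 = 4.031
Organism 7: 1 + 4.031 = 5.031
Organism 8: 1 + 5.031 = 6.031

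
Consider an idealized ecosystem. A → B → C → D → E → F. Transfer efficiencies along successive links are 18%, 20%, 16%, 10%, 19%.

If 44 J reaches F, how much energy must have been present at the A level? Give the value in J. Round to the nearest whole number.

402047 J

Cumulative transfer efficiency: 0.18 × 0.2 × 0.16 × 0.1 × 0.19 = 0.00010944
A energy = 44 / 0.00010944 = 402047 J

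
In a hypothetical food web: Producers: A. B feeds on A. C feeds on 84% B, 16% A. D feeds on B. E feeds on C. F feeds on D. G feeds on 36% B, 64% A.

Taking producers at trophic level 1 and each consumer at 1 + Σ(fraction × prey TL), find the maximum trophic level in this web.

4

B: 1 + 1 = 2
C: 1 + (0.84×2 + 0.16×1) = 2.84
D: 1 + 2 = 3
E: 1 + 2.84 = 3.84
F: 1 + 3 = 4
G: 1 + (0.36×2 + 0.64×1) = 2.36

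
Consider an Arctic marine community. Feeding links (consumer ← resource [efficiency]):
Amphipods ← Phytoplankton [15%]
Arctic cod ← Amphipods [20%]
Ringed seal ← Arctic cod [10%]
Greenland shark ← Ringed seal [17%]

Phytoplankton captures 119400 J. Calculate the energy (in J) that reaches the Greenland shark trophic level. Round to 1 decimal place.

Amphipods: 119400 × 0.15 = 17910 J
Arctic cod: 17910 × 0.2 = 3582 J
Ringed seal: 3582 × 0.1 = 358.2 J
Greenland shark: 358.2 × 0.17 = 60.894 J

60.9 J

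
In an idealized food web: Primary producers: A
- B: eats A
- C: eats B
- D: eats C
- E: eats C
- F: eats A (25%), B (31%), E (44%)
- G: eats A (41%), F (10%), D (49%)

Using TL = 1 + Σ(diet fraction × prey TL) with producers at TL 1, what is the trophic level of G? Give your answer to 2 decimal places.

3.73

B: 1 + 1 = 2
C: 1 + 2 = 3
D: 1 + 3 = 4
E: 1 + 3 = 4
F: 1 + (0.25×1 + 0.31×2 + 0.44×4) = 3.63
G: 1 + (0.41×1 + 0.1×3.63 + 0.49×4) = 3.733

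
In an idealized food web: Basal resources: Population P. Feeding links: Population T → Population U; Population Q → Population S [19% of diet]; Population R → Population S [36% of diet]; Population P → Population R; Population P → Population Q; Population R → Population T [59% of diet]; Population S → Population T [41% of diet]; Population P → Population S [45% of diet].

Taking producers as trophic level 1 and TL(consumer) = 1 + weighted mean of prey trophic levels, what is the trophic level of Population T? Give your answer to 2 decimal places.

Population Q: 1 + 1 = 2
Population R: 1 + 1 = 2
Population S: 1 + (0.45×1 + 0.19×2 + 0.36×2) = 2.55
Population T: 1 + (0.41×2.55 + 0.59×2) = 3.2255
Population U: 1 + 3.2255 = 4.2255

3.23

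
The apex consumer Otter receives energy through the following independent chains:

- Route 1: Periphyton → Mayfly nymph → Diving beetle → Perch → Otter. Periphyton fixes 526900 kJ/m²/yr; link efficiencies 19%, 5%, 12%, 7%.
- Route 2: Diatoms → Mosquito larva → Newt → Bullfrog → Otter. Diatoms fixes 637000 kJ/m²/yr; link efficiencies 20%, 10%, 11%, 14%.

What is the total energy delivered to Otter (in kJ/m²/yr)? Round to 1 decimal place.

238.2 kJ/m²/yr

Route 1: 526900 × 0.19 × 0.05 × 0.12 × 0.07 = 42.04662 kJ/m²/yr
Route 2: 637000 × 0.2 × 0.1 × 0.11 × 0.14 = 196.196 kJ/m²/yr
Total at Otter: 42.04662 + 196.196 = 238.24262 kJ/m²/yr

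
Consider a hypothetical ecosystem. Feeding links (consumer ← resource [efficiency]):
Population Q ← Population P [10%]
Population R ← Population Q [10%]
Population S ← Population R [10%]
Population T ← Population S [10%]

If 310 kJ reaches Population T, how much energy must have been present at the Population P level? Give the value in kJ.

Cumulative transfer efficiency: 0.1 × 0.1 × 0.1 × 0.1 = 0.0001
Population P energy = 310 / 0.0001 = 3100000 kJ

3100000 kJ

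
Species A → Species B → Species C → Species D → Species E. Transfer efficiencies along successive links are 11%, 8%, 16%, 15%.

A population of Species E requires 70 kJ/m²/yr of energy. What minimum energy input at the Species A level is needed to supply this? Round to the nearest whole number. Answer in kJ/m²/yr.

Cumulative transfer efficiency: 0.11 × 0.08 × 0.16 × 0.15 = 0.0002112
Species A energy = 70 / 0.0002112 = 331439 kJ/m²/yr

331439 kJ/m²/yr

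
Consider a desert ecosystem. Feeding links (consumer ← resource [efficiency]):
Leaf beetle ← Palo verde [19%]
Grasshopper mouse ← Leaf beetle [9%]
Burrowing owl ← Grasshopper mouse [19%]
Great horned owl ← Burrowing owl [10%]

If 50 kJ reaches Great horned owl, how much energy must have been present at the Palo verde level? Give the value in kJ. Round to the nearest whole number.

153894 kJ

Cumulative transfer efficiency: 0.19 × 0.09 × 0.19 × 0.1 = 0.0003249
Palo verde energy = 50 / 0.0003249 = 153894 kJ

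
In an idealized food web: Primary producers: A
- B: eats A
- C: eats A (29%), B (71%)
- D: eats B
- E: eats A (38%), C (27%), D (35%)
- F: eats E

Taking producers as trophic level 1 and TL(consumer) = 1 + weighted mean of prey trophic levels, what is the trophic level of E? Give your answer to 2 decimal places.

B: 1 + 1 = 2
C: 1 + (0.29×1 + 0.71×2) = 2.71
D: 1 + 2 = 3
E: 1 + (0.38×1 + 0.27×2.71 + 0.35×3) = 3.1617
F: 1 + 3.1617 = 4.1617

3.16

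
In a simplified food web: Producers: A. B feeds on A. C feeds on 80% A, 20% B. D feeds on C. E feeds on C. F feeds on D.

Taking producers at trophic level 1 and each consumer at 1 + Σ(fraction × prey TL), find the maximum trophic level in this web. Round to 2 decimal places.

4.20

B: 1 + 1 = 2
C: 1 + (0.8×1 + 0.2×2) = 2.2
D: 1 + 2.2 = 3.2
E: 1 + 2.2 = 3.2
F: 1 + 3.2 = 4.2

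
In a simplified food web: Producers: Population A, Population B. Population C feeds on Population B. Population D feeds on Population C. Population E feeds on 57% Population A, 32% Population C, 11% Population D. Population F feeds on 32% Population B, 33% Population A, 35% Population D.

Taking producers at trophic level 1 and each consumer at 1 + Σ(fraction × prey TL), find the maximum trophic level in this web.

3

Population C: 1 + 1 = 2
Population D: 1 + 2 = 3
Population E: 1 + (0.57×1 + 0.32×2 + 0.11×3) = 2.54
Population F: 1 + (0.32×1 + 0.33×1 + 0.35×3) = 2.7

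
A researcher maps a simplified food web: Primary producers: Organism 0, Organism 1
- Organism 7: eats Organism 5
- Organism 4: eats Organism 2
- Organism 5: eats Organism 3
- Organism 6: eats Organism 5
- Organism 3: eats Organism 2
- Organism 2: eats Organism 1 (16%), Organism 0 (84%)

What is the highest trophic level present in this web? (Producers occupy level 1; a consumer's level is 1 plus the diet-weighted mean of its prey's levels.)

Organism 2: 1 + (0.16×1 + 0.84×1) = 2
Organism 3: 1 + 2 = 3
Organism 4: 1 + 2 = 3
Organism 5: 1 + 3 = 4
Organism 6: 1 + 4 = 5
Organism 7: 1 + 4 = 5

5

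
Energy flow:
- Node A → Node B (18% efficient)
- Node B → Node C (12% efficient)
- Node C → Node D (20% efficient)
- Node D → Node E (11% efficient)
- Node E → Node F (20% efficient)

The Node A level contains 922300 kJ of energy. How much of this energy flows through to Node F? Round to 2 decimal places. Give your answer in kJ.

87.66 kJ

Node B: 922300 × 0.18 = 166014 kJ
Node C: 166014 × 0.12 = 19921.68 kJ
Node D: 19921.68 × 0.2 = 3984.336 kJ
Node E: 3984.336 × 0.11 = 438.27696 kJ
Node F: 438.27696 × 0.2 = 87.655392 kJ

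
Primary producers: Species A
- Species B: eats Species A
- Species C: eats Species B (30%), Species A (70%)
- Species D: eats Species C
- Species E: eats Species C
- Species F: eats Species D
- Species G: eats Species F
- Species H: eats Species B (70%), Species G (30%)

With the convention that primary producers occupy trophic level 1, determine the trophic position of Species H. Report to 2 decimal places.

Species B: 1 + 1 = 2
Species C: 1 + (0.3×2 + 0.7×1) = 2.3
Species D: 1 + 2.3 = 3.3
Species E: 1 + 2.3 = 3.3
Species F: 1 + 3.3 = 4.3
Species G: 1 + 4.3 = 5.3
Species H: 1 + (0.7×2 + 0.3×5.3) = 3.99

3.99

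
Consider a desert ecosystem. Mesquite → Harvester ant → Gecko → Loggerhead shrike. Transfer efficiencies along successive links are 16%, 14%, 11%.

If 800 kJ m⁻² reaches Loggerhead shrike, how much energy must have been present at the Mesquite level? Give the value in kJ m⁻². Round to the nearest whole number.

324675 kJ m⁻²

Cumulative transfer efficiency: 0.16 × 0.14 × 0.11 = 0.002464
Mesquite energy = 800 / 0.002464 = 324675 kJ m⁻²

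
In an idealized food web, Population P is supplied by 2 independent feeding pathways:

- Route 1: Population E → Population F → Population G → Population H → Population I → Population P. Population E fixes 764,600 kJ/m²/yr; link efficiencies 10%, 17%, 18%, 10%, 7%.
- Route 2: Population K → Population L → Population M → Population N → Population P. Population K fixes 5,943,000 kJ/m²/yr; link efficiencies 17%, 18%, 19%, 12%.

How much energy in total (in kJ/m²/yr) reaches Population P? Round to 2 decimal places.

4162.69 kJ/m²/yr

Route 1: 764600 × 0.1 × 0.17 × 0.18 × 0.1 × 0.07 = 16.377732 kJ/m²/yr
Route 2: 5943000 × 0.17 × 0.18 × 0.19 × 0.12 = 4146.31224 kJ/m²/yr
Total at Population P: 16.377732 + 4146.31224 = 4162.689972 kJ/m²/yr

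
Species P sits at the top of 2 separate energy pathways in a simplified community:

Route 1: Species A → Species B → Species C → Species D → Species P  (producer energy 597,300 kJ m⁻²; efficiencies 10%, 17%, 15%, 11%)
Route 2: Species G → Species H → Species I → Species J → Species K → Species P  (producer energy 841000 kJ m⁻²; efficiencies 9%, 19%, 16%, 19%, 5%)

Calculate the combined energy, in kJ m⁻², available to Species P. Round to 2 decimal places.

Route 1: 597300 × 0.1 × 0.17 × 0.15 × 0.11 = 167.54265 kJ m⁻²
Route 2: 841000 × 0.09 × 0.19 × 0.16 × 0.19 × 0.05 = 21.859272 kJ m⁻²
Total at Species P: 167.54265 + 21.859272 = 189.401922 kJ m⁻²

189.40 kJ m⁻²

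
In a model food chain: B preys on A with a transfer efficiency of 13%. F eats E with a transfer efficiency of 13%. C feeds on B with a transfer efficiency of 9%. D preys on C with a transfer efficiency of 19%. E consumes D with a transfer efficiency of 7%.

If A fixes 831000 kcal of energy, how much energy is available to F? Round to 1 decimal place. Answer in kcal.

16.8 kcal

B: 831000 × 0.13 = 108030 kcal
C: 108030 × 0.09 = 9722.7 kcal
D: 9722.7 × 0.19 = 1847.313 kcal
E: 1847.313 × 0.07 = 129.31191 kcal
F: 129.31191 × 0.13 = 16.8105483 kcal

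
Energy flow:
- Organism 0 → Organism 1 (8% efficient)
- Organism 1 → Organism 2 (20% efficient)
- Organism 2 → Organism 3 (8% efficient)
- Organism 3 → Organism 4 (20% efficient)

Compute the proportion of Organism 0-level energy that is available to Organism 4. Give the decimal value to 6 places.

0.000256

Product of link efficiencies: 0.08 × 0.2 × 0.08 × 0.2 = 0.000256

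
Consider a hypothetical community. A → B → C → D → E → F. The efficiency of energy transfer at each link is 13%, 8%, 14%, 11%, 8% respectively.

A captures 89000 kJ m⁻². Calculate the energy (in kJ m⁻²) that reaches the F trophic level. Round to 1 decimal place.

B: 89000 × 0.13 = 11570 kJ m⁻²
C: 11570 × 0.08 = 925.6 kJ m⁻²
D: 925.6 × 0.14 = 129.584 kJ m⁻²
E: 129.584 × 0.11 = 14.25424 kJ m⁻²
F: 14.25424 × 0.08 = 1.1403392 kJ m⁻²

1.1 kJ m⁻²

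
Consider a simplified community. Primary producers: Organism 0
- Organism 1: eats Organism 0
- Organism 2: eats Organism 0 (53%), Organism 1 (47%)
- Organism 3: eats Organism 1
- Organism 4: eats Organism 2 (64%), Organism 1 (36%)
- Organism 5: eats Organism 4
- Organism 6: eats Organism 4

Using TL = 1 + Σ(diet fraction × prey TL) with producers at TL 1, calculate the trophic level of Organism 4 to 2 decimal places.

Organism 1: 1 + 1 = 2
Organism 2: 1 + (0.53×1 + 0.47×2) = 2.47
Organism 3: 1 + 2 = 3
Organism 4: 1 + (0.64×2.47 + 0.36×2) = 3.3008
Organism 5: 1 + 3.3008 = 4.3008
Organism 6: 1 + 3.3008 = 4.3008

3.30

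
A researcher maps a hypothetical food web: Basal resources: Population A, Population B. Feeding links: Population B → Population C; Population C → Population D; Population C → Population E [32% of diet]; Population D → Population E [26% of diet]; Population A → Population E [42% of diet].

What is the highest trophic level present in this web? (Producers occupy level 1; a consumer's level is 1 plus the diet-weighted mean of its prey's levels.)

3

Population C: 1 + 1 = 2
Population D: 1 + 2 = 3
Population E: 1 + (0.32×2 + 0.26×3 + 0.42×1) = 2.84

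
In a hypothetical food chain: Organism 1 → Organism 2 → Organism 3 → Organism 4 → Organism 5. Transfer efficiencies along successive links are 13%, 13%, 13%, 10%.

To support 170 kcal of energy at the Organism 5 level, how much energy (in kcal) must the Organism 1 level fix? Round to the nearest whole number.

Cumulative transfer efficiency: 0.13 × 0.13 × 0.13 × 0.1 = 0.0002197
Organism 1 energy = 170 / 0.0002197 = 773782 kcal

773782 kcal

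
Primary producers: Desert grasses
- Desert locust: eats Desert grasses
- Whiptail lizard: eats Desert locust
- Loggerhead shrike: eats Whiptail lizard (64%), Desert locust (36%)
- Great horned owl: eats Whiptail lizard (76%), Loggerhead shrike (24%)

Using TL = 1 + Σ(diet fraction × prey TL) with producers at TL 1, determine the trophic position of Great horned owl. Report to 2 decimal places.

Desert locust: 1 + 1 = 2
Whiptail lizard: 1 + 2 = 3
Loggerhead shrike: 1 + (0.64×3 + 0.36×2) = 3.64
Great horned owl: 1 + (0.76×3 + 0.24×3.64) = 4.1536

4.15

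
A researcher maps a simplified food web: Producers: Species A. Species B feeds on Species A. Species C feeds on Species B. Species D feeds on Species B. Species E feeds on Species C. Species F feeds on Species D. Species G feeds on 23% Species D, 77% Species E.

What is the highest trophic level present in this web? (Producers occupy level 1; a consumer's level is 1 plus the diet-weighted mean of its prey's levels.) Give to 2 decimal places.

Species B: 1 + 1 = 2
Species C: 1 + 2 = 3
Species D: 1 + 2 = 3
Species E: 1 + 3 = 4
Species F: 1 + 3 = 4
Species G: 1 + (0.23×3 + 0.77×4) = 4.77

4.77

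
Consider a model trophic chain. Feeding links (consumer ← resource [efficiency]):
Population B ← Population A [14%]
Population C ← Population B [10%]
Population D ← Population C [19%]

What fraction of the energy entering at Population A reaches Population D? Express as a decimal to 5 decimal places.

0.00266

Product of link efficiencies: 0.14 × 0.1 × 0.19 = 0.00266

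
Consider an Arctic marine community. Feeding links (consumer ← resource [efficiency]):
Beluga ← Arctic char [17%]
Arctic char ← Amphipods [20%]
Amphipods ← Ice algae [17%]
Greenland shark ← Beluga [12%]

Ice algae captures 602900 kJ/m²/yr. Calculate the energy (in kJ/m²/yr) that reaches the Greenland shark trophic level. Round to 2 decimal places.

418.17 kJ/m²/yr

Amphipods: 602900 × 0.17 = 102493 kJ/m²/yr
Arctic char: 102493 × 0.2 = 20498.6 kJ/m²/yr
Beluga: 20498.6 × 0.17 = 3484.762 kJ/m²/yr
Greenland shark: 3484.762 × 0.12 = 418.17144 kJ/m²/yr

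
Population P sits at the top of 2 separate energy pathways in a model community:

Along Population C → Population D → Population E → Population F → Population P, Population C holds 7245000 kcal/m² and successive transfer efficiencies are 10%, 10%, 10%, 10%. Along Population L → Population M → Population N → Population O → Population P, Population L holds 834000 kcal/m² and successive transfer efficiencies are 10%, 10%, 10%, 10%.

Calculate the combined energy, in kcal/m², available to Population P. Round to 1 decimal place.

807.9 kcal/m²

Via Population C: 7245000 × 0.1 × 0.1 × 0.1 × 0.1 = 724.5 kcal/m²
Via Population L: 834000 × 0.1 × 0.1 × 0.1 × 0.1 = 83.4 kcal/m²
Total at Population P: 724.5 + 83.4 = 807.9 kcal/m²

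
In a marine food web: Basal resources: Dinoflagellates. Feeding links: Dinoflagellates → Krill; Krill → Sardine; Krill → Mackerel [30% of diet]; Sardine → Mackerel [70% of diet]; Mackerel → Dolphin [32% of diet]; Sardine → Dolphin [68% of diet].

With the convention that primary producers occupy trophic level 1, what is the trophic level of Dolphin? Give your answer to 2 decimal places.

Krill: 1 + 1 = 2
Sardine: 1 + 2 = 3
Mackerel: 1 + (0.3×2 + 0.7×3) = 3.7
Dolphin: 1 + (0.32×3.7 + 0.68×3) = 4.224

4.22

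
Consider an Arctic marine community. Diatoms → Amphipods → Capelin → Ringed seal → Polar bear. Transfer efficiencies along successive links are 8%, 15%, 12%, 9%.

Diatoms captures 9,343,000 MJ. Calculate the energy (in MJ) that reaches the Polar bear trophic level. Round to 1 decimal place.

Amphipods: 9343000 × 0.08 = 747440 MJ
Capelin: 747440 × 0.15 = 112116 MJ
Ringed seal: 112116 × 0.12 = 13453.92 MJ
Polar bear: 13453.92 × 0.09 = 1210.8528 MJ

1210.9 MJ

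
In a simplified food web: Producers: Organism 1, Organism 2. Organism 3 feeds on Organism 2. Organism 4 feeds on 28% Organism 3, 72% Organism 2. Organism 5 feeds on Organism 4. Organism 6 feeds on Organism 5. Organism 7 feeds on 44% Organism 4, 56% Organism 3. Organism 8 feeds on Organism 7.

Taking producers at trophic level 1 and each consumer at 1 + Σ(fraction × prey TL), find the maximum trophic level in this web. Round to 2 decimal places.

Organism 3: 1 + 1 = 2
Organism 4: 1 + (0.28×2 + 0.72×1) = 2.28
Organism 5: 1 + 2.28 = 3.28
Organism 6: 1 + 3.28 = 4.28
Organism 7: 1 + (0.44×2.28 + 0.56×2) = 3.1232
Organism 8: 1 + 3.1232 = 4.1232

4.28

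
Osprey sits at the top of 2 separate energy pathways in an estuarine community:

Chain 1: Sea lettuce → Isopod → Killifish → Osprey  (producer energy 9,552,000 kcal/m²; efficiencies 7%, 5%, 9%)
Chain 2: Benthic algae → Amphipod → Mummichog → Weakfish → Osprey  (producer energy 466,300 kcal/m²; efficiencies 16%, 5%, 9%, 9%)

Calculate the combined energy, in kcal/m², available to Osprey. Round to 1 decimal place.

Chain 1: 9552000 × 0.07 × 0.05 × 0.09 = 3008.88 kcal/m²
Chain 2: 466300 × 0.16 × 0.05 × 0.09 × 0.09 = 30.21624 kcal/m²
Total at Osprey: 3008.88 + 30.21624 = 3039.09624 kcal/m²

3039.1 kcal/m²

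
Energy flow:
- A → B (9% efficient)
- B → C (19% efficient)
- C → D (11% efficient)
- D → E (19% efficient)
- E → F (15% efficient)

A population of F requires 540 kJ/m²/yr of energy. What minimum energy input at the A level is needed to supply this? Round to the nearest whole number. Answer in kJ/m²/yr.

Cumulative transfer efficiency: 0.09 × 0.19 × 0.11 × 0.19 × 0.15 = 0.0000536085
A energy = 540 / 0.0000536085 = 10073029 kJ/m²/yr

10073029 kJ/m²/yr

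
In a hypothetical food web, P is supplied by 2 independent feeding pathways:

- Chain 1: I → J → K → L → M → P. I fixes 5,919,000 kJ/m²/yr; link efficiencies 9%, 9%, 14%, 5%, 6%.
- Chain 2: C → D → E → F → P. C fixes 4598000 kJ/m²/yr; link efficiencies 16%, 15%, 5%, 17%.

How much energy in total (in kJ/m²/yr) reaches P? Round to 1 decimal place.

958.1 kJ/m²/yr

Chain 1: 5919000 × 0.09 × 0.09 × 0.14 × 0.05 × 0.06 = 20.136438 kJ/m²/yr
Chain 2: 4598000 × 0.16 × 0.15 × 0.05 × 0.17 = 937.992 kJ/m²/yr
Total at P: 20.136438 + 937.992 = 958.128438 kJ/m²/yr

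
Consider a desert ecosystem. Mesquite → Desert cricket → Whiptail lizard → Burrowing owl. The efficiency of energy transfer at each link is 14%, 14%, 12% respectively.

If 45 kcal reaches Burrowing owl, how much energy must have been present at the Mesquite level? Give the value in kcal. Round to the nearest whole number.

Cumulative transfer efficiency: 0.14 × 0.14 × 0.12 = 0.002352
Mesquite energy = 45 / 0.002352 = 19133 kcal

19133 kcal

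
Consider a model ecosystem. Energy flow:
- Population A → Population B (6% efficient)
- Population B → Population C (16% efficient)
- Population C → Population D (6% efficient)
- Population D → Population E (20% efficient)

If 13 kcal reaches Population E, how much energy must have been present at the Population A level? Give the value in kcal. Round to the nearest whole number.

112847 kcal

Cumulative transfer efficiency: 0.06 × 0.16 × 0.06 × 0.2 = 0.0001152
Population A energy = 13 / 0.0001152 = 112847 kcal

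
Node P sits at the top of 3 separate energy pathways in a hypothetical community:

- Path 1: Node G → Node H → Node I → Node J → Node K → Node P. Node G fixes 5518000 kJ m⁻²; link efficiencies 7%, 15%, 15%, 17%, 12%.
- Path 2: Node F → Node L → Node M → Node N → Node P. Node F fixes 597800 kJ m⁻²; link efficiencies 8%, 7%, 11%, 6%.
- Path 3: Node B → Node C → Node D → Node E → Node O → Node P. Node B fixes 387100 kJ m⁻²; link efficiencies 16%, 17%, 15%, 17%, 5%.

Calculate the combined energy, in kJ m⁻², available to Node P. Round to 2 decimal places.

Path 1: 5518000 × 0.07 × 0.15 × 0.15 × 0.17 × 0.12 = 177.29334 kJ m⁻²
Path 2: 597800 × 0.08 × 0.07 × 0.11 × 0.06 = 22.094688 kJ m⁻²
Path 3: 387100 × 0.16 × 0.17 × 0.15 × 0.17 × 0.05 = 13.424628 kJ m⁻²
Total at Node P: 177.29334 + 22.094688 + 13.424628 = 212.812656 kJ m⁻²

212.81 kJ m⁻²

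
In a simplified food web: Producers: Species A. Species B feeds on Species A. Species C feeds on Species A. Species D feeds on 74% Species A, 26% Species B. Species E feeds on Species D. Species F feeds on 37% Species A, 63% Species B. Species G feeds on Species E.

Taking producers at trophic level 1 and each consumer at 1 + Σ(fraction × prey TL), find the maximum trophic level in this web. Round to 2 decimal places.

4.26

Species B: 1 + 1 = 2
Species C: 1 + 1 = 2
Species D: 1 + (0.74×1 + 0.26×2) = 2.26
Species E: 1 + 2.26 = 3.26
Species F: 1 + (0.37×1 + 0.63×2) = 2.63
Species G: 1 + 3.26 = 4.26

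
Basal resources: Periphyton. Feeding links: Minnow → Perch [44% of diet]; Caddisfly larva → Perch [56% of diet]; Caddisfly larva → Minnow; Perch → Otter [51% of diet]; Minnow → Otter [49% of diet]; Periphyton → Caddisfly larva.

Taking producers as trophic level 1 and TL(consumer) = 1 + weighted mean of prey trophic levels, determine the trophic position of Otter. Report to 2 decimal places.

4.22

Caddisfly larva: 1 + 1 = 2
Minnow: 1 + 2 = 3
Perch: 1 + (0.44×3 + 0.56×2) = 3.44
Otter: 1 + (0.51×3.44 + 0.49×3) = 4.2244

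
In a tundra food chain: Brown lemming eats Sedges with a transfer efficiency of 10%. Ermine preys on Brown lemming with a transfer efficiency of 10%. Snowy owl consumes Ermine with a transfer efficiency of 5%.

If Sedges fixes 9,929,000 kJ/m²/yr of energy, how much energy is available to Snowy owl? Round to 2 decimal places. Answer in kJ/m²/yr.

4964.50 kJ/m²/yr

Brown lemming: 9929000 × 0.1 = 992900 kJ/m²/yr
Ermine: 992900 × 0.1 = 99290 kJ/m²/yr
Snowy owl: 99290 × 0.05 = 4964.5 kJ/m²/yr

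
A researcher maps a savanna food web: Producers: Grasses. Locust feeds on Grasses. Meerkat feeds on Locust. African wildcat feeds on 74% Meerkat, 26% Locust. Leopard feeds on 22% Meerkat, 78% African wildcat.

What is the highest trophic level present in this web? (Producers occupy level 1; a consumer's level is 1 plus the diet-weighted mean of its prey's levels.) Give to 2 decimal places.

4.58

Locust: 1 + 1 = 2
Meerkat: 1 + 2 = 3
African wildcat: 1 + (0.74×3 + 0.26×2) = 3.74
Leopard: 1 + (0.22×3 + 0.78×3.74) = 4.5772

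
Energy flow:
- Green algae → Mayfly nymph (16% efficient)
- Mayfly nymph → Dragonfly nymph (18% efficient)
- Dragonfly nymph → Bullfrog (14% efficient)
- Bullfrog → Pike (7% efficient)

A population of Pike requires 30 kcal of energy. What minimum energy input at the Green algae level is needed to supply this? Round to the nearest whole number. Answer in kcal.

106293 kcal

Cumulative transfer efficiency: 0.16 × 0.18 × 0.14 × 0.07 = 0.00028224
Green algae energy = 30 / 0.00028224 = 106293 kcal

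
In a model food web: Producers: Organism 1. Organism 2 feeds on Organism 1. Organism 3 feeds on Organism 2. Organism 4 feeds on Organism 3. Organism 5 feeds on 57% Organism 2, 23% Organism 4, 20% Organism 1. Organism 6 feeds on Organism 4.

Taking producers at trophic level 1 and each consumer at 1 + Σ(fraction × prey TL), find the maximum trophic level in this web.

5

Organism 2: 1 + 1 = 2
Organism 3: 1 + 2 = 3
Organism 4: 1 + 3 = 4
Organism 5: 1 + (0.57×2 + 0.23×4 + 0.2×1) = 3.26
Organism 6: 1 + 4 = 5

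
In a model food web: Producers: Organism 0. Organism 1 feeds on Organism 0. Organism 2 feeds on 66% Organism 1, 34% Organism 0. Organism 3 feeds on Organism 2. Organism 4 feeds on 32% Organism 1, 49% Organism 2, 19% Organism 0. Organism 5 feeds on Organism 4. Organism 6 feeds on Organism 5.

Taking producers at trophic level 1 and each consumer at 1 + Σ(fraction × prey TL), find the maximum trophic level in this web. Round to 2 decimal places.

5.13

Organism 1: 1 + 1 = 2
Organism 2: 1 + (0.66×2 + 0.34×1) = 2.66
Organism 3: 1 + 2.66 = 3.66
Organism 4: 1 + (0.32×2 + 0.49×2.66 + 0.19×1) = 3.1334
Organism 5: 1 + 3.1334 = 4.1334
Organism 6: 1 + 4.1334 = 5.1334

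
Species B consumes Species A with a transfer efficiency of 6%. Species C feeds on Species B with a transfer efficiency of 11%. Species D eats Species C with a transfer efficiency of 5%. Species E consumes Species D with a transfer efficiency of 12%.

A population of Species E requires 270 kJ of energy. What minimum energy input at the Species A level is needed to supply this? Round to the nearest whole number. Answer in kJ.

6818182 kJ

Cumulative transfer efficiency: 0.06 × 0.11 × 0.05 × 0.12 = 0.0000396
Species A energy = 270 / 0.0000396 = 6818182 kJ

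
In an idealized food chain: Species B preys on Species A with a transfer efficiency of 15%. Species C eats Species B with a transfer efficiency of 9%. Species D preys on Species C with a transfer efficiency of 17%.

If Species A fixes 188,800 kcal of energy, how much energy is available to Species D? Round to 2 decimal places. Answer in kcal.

Species B: 188800 × 0.15 = 28320 kcal
Species C: 28320 × 0.09 = 2548.8 kcal
Species D: 2548.8 × 0.17 = 433.296 kcal

433.30 kcal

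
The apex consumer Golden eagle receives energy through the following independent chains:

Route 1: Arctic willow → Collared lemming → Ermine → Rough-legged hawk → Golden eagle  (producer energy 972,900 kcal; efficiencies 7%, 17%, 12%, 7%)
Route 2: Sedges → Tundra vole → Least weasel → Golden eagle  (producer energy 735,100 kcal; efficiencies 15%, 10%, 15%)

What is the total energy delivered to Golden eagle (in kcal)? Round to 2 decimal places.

Route 1: 972900 × 0.07 × 0.17 × 0.12 × 0.07 = 97.251084 kcal
Route 2: 735100 × 0.15 × 0.1 × 0.15 = 1653.975 kcal
Total at Golden eagle: 97.251084 + 1653.975 = 1751.226084 kcal

1751.23 kcal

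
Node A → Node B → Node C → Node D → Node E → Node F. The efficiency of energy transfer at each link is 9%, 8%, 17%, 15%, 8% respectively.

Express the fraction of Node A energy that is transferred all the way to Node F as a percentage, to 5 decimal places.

0.00147%

Product of link efficiencies: 0.09 × 0.08 × 0.17 × 0.15 × 0.08 = 0.000014688
As a percentage: 0.000014688 × 100 = 0.00147%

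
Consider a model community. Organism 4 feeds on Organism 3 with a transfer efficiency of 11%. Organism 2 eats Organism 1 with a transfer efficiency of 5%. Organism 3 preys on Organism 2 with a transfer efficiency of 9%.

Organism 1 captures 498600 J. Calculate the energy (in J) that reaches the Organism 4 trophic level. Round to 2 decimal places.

Organism 2: 498600 × 0.05 = 24930 J
Organism 3: 24930 × 0.09 = 2243.7 J
Organism 4: 2243.7 × 0.11 = 246.807 J

246.81 J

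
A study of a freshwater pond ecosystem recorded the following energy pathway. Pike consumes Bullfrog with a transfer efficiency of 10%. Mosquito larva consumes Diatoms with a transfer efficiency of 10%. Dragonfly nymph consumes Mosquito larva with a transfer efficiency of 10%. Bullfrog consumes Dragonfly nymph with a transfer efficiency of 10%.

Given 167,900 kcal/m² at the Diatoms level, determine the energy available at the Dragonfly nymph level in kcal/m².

1679 kcal/m²

Mosquito larva: 167900 × 0.1 = 16790 kcal/m²
Dragonfly nymph: 16790 × 0.1 = 1679 kcal/m²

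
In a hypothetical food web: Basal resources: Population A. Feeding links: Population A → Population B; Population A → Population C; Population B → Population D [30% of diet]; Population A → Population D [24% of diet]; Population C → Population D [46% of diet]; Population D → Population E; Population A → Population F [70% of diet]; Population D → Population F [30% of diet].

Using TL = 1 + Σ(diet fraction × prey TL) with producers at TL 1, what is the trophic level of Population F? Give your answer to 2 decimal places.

2.53

Population B: 1 + 1 = 2
Population C: 1 + 1 = 2
Population D: 1 + (0.3×2 + 0.24×1 + 0.46×2) = 2.76
Population E: 1 + 2.76 = 3.76
Population F: 1 + (0.7×1 + 0.3×2.76) = 2.528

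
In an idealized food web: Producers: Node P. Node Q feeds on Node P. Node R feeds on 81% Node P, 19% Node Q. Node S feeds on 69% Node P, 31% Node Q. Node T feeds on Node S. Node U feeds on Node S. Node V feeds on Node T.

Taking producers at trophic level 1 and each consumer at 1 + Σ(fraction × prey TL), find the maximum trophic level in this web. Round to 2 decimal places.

4.31

Node Q: 1 + 1 = 2
Node R: 1 + (0.81×1 + 0.19×2) = 2.19
Node S: 1 + (0.69×1 + 0.31×2) = 2.31
Node T: 1 + 2.31 = 3.31
Node U: 1 + 2.31 = 3.31
Node V: 1 + 3.31 = 4.31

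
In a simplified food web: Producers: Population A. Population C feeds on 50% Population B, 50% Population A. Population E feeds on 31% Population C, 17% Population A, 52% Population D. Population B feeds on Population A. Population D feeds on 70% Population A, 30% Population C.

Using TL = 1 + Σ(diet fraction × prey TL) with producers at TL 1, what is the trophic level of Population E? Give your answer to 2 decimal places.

Population B: 1 + 1 = 2
Population C: 1 + (0.5×2 + 0.5×1) = 2.5
Population D: 1 + (0.7×1 + 0.3×2.5) = 2.45
Population E: 1 + (0.31×2.5 + 0.17×1 + 0.52×2.45) = 3.219

3.22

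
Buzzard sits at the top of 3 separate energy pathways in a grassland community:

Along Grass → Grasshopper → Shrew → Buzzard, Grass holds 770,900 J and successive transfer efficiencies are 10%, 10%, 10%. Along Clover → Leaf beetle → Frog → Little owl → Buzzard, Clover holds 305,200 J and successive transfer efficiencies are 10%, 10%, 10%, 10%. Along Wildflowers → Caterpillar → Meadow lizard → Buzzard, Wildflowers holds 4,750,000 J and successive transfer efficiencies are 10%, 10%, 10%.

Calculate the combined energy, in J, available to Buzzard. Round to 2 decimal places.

5551.42 J

Via Grass: 770900 × 0.1 × 0.1 × 0.1 = 770.9 J
Via Clover: 305200 × 0.1 × 0.1 × 0.1 × 0.1 = 30.52 J
Via Wildflowers: 4750000 × 0.1 × 0.1 × 0.1 = 4750 J
Total at Buzzard: 770.9 + 30.52 + 4750 = 5551.42 J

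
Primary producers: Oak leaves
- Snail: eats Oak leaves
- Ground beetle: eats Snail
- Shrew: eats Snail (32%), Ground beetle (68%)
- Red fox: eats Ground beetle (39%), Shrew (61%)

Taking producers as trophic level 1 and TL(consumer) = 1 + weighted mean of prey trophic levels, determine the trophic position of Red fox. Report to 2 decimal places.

4.41

Snail: 1 + 1 = 2
Ground beetle: 1 + 2 = 3
Shrew: 1 + (0.32×2 + 0.68×3) = 3.68
Red fox: 1 + (0.39×3 + 0.61×3.68) = 4.4148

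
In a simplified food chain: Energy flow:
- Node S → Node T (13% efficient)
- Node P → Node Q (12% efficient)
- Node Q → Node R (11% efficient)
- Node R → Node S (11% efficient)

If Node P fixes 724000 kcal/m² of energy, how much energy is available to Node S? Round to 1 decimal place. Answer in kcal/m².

Node Q: 724000 × 0.12 = 86880 kcal/m²
Node R: 86880 × 0.11 = 9556.8 kcal/m²
Node S: 9556.8 × 0.11 = 1051.248 kcal/m²

1051.2 kcal/m²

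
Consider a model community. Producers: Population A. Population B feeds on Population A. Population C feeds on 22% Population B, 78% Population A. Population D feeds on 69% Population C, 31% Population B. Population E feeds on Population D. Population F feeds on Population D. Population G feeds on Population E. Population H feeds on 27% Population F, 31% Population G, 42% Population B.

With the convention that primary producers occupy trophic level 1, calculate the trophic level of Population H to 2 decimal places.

Population B: 1 + 1 = 2
Population C: 1 + (0.22×2 + 0.78×1) = 2.22
Population D: 1 + (0.69×2.22 + 0.31×2) = 3.1518
Population E: 1 + 3.1518 = 4.1518
Population F: 1 + 3.1518 = 4.1518
Population G: 1 + 4.1518 = 5.1518
Population H: 1 + (0.27×4.1518 + 0.31×5.1518 + 0.42×2) = 4.558044

4.56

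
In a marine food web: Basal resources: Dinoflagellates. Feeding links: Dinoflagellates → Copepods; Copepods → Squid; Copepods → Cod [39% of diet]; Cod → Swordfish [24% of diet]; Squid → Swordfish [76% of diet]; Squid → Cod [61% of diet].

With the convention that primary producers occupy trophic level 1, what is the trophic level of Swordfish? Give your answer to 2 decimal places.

4.15

Copepods: 1 + 1 = 2
Squid: 1 + 2 = 3
Cod: 1 + (0.61×3 + 0.39×2) = 3.61
Swordfish: 1 + (0.76×3 + 0.24×3.61) = 4.1464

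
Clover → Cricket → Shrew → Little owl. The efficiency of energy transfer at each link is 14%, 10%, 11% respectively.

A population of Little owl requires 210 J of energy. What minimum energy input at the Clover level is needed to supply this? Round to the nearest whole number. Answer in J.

Cumulative transfer efficiency: 0.14 × 0.1 × 0.11 = 0.00154
Clover energy = 210 / 0.00154 = 136364 J

136364 J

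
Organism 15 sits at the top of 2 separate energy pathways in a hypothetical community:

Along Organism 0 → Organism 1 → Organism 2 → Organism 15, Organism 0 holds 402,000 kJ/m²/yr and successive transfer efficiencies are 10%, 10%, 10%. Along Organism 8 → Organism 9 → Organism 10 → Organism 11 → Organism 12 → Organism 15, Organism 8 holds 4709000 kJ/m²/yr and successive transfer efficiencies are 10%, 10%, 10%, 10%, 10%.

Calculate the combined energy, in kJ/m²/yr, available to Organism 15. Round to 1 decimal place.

449.1 kJ/m²/yr

Via Organism 0: 402000 × 0.1 × 0.1 × 0.1 = 402 kJ/m²/yr
Via Organism 8: 4709000 × 0.1 × 0.1 × 0.1 × 0.1 × 0.1 = 47.09 kJ/m²/yr
Total at Organism 15: 402 + 47.09 = 449.09 kJ/m²/yr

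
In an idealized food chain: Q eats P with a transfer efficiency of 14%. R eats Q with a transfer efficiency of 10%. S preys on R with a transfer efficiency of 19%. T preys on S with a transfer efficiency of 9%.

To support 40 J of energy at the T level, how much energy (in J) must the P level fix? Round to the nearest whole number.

Cumulative transfer efficiency: 0.14 × 0.1 × 0.19 × 0.09 = 0.0002394
P energy = 40 / 0.0002394 = 167084 J

167084 J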